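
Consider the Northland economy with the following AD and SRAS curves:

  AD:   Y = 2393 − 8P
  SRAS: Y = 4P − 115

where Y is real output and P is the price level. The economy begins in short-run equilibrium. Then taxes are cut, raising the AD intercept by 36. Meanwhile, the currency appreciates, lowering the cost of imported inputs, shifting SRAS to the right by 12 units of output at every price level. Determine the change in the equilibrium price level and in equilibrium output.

ΔP = +2, ΔY = +20

After both shocks: AD is Y = 2429 − 8P and SRAS is Y = 4P − 103.
Setting them equal: 2532 = 12P, so P = 211.
Y = 2429 − 8·211 = 741.
Initially P = 209, Y = 721, so ΔP = +2 and ΔY = +20.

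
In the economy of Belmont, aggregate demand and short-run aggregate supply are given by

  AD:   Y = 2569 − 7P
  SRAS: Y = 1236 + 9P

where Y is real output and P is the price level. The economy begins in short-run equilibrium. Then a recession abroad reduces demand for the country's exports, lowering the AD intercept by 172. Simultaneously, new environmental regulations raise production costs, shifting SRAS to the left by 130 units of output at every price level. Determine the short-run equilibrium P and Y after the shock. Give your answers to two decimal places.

P = 80.69, Y = 1832.19

After both shocks: AD is Y = 2397 − 7P and SRAS is Y = 1106 + 9P.
Setting them equal: 1291 = 16P, so P = 80.69.
Substituting into AD, Y = 1832.19.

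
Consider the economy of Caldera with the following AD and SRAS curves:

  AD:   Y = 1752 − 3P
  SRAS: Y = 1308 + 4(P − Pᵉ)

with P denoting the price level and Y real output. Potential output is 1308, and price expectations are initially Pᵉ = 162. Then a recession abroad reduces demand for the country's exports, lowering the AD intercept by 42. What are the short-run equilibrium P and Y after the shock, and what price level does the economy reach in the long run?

AD shifts left: new AD is Y = 1710 − 3P. With Pᵉ = 162, SRAS is Y = 660 + 4P.
Short run: 1710 − 3P = 660 + 4P gives 1050 = 7P, so P = 150 and Y = 1710 − 3·150 = 1260.
Y = 1260 is below potential 1308; expectations adjust and SRAS shifts right until Y = 1308.
Long run: on the new AD curve, 1308 = 1710 − 3P gives P = 134.

Short run: P = 150, Y = 1260. Long run: P = 134.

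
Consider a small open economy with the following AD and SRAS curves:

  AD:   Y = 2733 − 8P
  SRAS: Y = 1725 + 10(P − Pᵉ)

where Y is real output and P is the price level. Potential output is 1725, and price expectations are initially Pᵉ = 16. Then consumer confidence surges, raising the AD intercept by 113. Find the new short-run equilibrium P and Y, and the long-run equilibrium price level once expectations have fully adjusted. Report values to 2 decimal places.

AD shifts right: new AD is Y = 2846 − 8P. With Pᵉ = 16, SRAS is Y = 1565 + 10P.
Short run: 2846 − 8P = 1565 + 10P gives 1281 = 18P, so P = 71.17 and Y = 2846 − 8P = 2276.67.
Y = 2276.67 is above potential 1725; expectations adjust and SRAS shifts left until Y = 1725.
Long run: on the new AD curve, 1725 = 2846 − 8P gives P = 140.13.

Short run: P = 71.17, Y = 2276.67. Long run: P = 140.13.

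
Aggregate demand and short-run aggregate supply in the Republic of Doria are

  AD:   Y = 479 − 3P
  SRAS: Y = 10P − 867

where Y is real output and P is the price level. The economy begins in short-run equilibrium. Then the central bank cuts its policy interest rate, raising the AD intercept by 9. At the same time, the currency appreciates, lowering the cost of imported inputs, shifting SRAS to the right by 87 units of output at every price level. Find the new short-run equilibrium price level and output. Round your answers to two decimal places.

After both shocks: AD is Y = 488 − 3P and SRAS is Y = 10P − 780.
Setting them equal: 1268 = 13P, so P = 97.54.
Substituting into AD, Y = 195.38.

P = 97.54, Y = 195.38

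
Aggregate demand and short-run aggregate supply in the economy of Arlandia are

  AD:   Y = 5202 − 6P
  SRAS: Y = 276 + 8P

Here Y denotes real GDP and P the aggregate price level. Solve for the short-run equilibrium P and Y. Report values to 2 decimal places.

P = 351.86, Y = 3090.86

Set AD = SRAS: 5202 − 6P = 276 + 8P, so 4926 = 14P and P = 351.86.
Substituting into AD, Y = 5202 − 6P = 3090.86.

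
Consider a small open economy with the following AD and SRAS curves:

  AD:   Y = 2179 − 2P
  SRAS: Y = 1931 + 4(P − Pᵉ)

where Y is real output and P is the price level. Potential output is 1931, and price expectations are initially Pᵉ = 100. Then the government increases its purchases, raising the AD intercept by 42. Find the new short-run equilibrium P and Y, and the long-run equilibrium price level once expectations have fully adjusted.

AD shifts right: new AD is Y = 2221 − 2P. With Pᵉ = 100, SRAS is Y = 1531 + 4P.
Short run: 2221 − 2P = 1531 + 4P gives 690 = 6P, so P = 115 and Y = 2221 − 2·115 = 1991.
Y = 1991 is above potential 1931; expectations adjust and SRAS shifts left until Y = 1931.
Long run: on the new AD curve, 1931 = 2221 − 2P gives P = 145.

Short run: P = 115, Y = 1991. Long run: P = 145.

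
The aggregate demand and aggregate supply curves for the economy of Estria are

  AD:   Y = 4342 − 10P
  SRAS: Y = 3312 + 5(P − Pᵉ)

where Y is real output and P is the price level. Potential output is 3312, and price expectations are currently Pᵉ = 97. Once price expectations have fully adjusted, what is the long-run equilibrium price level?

Long-run P = 103

Short run: with Pᵉ = 97, SRAS is Y = 2827 + 5P. Setting AD = SRAS gives 1515 = 15P, so P = 101 and Y = 4342 − 10·101 = 3332.
Output 3332 is above potential 3312, so over time expected prices rise and SRAS shifts left until Y returns to 3312.
Long run: Y = 3312 on the AD curve gives 3312 = 4342 − 10P, so P = 103.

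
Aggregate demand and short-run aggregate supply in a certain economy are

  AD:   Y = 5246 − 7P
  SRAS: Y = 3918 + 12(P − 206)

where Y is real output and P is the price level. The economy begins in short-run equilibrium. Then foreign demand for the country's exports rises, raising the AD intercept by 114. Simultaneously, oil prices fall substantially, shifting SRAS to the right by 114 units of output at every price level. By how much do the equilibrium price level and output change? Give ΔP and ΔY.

After both shocks: AD is Y = 5360 − 7P and SRAS is Y = 1560 + 12P.
Setting them equal: 3800 = 19P, so P = 200.
Y = 5360 − 7·200 = 3960.
Initially P = 200, Y = 3846, so ΔP = +0 and ΔY = +114.

ΔP = +0, ΔY = +114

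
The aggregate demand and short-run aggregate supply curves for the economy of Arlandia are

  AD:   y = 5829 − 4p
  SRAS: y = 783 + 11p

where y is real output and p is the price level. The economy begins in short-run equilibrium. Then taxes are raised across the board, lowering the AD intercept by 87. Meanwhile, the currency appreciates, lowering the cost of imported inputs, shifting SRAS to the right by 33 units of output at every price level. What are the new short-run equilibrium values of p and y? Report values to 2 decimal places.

p = 328.40, y = 4428.40

After both shocks: AD is y = 5742 − 4p and SRAS is y = 816 + 11p.
Setting them equal: 4926 = 15p, so p = 328.40.
Substituting into AD, y = 4428.40.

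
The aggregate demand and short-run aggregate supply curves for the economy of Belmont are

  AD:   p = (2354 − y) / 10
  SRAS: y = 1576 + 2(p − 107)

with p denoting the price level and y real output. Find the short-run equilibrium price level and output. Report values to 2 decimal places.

p = 82.67, y = 1527.33

Write SRAS as y = 1576 + 2p − 214 = 1362 + 2p.
Rearrange AD to y = 2354 − 10p.
Set AD = SRAS: 2354 − 10p = 1362 + 2p, so 992 = 12p and p = 82.67.
Substituting into AD, y = 2354 − 10p = 1527.33.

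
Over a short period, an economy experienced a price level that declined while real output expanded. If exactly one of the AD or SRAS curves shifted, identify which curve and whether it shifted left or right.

SRAS shifted right

P fell and Y rose. An AD shift moves P and Y in the same direction; an SRAS shift moves them in opposite directions.
Here P and Y moved in opposite directions, so the SRAS curve shifted.
Since Y rose, SRAS shifted right.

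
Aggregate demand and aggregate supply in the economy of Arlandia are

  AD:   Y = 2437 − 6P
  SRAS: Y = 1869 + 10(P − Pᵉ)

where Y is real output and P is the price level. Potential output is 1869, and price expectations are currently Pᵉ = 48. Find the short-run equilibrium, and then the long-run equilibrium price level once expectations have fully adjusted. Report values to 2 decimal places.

Short run: P = 65.50, Y = 2044.00. Long run: P = 94.67.

Short run: with Pᵉ = 48, SRAS is Y = 1389 + 10P. Setting AD = SRAS gives 1048 = 16P, so P = 65.50 and Y = 2437 − 6P = 2044.00.
Output 2044.00 is above potential 1869, so over time expected prices rise and SRAS shifts left until Y returns to 1869.
Long run: Y = 1869 on the AD curve gives 1869 = 2437 − 6P, so P = 94.67.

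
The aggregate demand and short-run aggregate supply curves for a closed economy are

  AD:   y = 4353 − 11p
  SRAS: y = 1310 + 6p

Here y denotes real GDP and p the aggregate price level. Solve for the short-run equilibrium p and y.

p = 179, y = 2384

Set AD = SRAS: 4353 − 11p = 1310 + 6p, so 3043 = 17p and p = 179.
Then y = 4353 − 11·179 = 2384.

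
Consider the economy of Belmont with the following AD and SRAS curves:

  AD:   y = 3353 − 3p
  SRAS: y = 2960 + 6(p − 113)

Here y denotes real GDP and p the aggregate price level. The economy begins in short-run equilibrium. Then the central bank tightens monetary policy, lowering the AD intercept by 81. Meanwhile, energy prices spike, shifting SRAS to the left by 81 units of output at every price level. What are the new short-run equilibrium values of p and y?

After both shocks: AD is y = 3272 − 3p and SRAS is y = 2201 + 6p.
Setting them equal: 1071 = 9p, so p = 119.
y = 3272 − 3·119 = 2915.

p = 119, y = 2915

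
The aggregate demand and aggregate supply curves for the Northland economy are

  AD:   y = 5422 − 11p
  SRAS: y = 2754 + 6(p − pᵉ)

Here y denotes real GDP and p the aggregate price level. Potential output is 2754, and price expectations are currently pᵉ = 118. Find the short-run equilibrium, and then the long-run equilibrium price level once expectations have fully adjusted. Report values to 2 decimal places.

Short run: p = 198.59, y = 3237.53. Long run: p = 242.55.

Short run: with pᵉ = 118, SRAS is y = 2046 + 6p. Setting AD = SRAS gives 3376 = 17p, so p = 198.59 and y = 5422 − 11p = 3237.53.
Output 3237.53 is above potential 2754, so over time expected prices rise and SRAS shifts left until y returns to 2754.
Long run: y = 2754 on the AD curve gives 2754 = 5422 − 11p, so p = 242.55.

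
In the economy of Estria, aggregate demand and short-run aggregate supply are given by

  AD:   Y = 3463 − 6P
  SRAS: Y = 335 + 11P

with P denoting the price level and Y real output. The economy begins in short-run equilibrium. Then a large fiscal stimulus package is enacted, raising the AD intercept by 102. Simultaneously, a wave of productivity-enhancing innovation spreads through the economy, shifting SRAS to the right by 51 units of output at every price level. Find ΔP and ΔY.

After both shocks: AD is Y = 3565 − 6P and SRAS is Y = 386 + 11P.
Setting them equal: 3179 = 17P, so P = 187.
Y = 3565 − 6·187 = 2443.
Initially P = 184, Y = 2359, so ΔP = +3 and ΔY = +84.

ΔP = +3, ΔY = +84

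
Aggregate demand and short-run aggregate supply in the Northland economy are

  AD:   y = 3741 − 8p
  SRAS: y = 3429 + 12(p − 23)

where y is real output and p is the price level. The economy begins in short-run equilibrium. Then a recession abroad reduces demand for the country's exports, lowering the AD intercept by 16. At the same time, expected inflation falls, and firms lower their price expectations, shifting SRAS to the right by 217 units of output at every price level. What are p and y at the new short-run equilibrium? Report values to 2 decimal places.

p = 17.75, y = 3583.00

After both shocks: AD is y = 3725 − 8p and SRAS is y = 3370 + 12p.
Setting them equal: 355 = 20p, so p = 17.75.
Substituting into AD, y = 3583.00.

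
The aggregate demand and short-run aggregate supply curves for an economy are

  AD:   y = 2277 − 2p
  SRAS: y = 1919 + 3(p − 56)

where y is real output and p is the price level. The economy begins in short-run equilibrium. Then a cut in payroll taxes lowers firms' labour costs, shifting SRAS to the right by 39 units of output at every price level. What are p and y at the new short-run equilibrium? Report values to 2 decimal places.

p = 97.40, y = 2082.20

This is a positive supply shock: SRAS shifts right.
New SRAS: y = 1790 + 3p.
Set AD = SRAS: 2277 − 2p = 1790 + 3p, so 487 = 5p and p = 97.40.
Substituting into AD, y = 2082.20.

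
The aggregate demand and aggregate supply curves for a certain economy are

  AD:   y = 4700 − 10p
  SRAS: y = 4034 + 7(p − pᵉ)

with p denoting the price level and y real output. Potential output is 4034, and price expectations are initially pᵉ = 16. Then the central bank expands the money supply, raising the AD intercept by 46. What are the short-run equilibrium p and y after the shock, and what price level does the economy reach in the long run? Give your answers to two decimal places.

Short run: p = 48.47, y = 4261.29. Long run: p = 71.20.

AD shifts right: new AD is y = 4746 − 10p. With pᵉ = 16, SRAS is y = 3922 + 7p.
Short run: 4746 − 10p = 3922 + 7p gives 824 = 17p, so p = 48.47 and y = 4746 − 10p = 4261.29.
y = 4261.29 is above potential 4034; expectations adjust and SRAS shifts left until y = 4034.
Long run: on the new AD curve, 4034 = 4746 − 10p gives p = 71.20.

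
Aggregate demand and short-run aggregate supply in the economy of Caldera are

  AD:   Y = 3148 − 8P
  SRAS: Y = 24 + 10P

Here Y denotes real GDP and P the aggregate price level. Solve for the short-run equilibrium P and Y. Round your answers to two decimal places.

P = 173.56, Y = 1759.56

Set AD = SRAS: 3148 − 8P = 24 + 10P, so 3124 = 18P and P = 173.56.
Substituting into AD, Y = 3148 − 8P = 1759.56.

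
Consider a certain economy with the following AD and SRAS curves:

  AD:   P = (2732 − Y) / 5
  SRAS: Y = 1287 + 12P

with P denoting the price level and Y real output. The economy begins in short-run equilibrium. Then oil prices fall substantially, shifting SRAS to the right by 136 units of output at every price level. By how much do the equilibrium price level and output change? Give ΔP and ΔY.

This is a positive supply shock: SRAS shifts right.
New SRAS: Y = 1423 + 12P.
Set AD = SRAS: 2732 − 5P = 1423 + 12P, so 1309 = 17P and P = 77.
Y = 2732 − 5·77 = 2347.
Initially P = 85, Y = 2307, so ΔP = -8 and ΔY = +40.

ΔP = -8, ΔY = +40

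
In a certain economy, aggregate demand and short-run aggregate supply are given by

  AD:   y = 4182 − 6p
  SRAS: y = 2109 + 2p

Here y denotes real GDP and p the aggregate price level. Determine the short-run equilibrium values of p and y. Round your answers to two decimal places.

Set AD = SRAS: 4182 − 6p = 2109 + 2p, so 2073 = 8p and p = 259.13.
Substituting into AD, y = 4182 − 6p = 2627.25.

p = 259.13, y = 2627.25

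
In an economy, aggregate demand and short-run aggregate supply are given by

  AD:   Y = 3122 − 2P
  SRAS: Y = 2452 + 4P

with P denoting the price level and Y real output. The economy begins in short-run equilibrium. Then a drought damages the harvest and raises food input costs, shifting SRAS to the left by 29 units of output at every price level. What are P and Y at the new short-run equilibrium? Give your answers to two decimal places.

This is a negative supply shock: SRAS shifts left.
New SRAS: Y = 2423 + 4P.
Set AD = SRAS: 3122 − 2P = 2423 + 4P, so 699 = 6P and P = 116.50.
Substituting into AD, Y = 2889.00.

P = 116.50, Y = 2889.00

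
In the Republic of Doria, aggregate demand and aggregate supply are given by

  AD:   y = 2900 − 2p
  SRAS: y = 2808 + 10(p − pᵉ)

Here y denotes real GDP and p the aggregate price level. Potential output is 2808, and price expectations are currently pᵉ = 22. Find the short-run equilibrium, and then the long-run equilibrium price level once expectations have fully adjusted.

Short run: with pᵉ = 22, SRAS is y = 2588 + 10p. Setting AD = SRAS gives 312 = 12p, so p = 26 and y = 2900 − 2·26 = 2848.
Output 2848 is above potential 2808, so over time expected prices rise and SRAS shifts left until y returns to 2808.
Long run: y = 2808 on the AD curve gives 2808 = 2900 − 2p, so p = 46.

Short run: p = 26, y = 2848. Long run: p = 46.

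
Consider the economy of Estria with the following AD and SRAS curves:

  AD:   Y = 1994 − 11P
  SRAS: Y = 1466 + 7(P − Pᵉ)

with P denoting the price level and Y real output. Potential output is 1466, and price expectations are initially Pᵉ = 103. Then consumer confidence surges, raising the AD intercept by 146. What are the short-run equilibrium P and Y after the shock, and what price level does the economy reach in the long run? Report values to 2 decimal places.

AD shifts right: new AD is Y = 2140 − 11P. With Pᵉ = 103, SRAS is Y = 745 + 7P.
Short run: 2140 − 11P = 745 + 7P gives 1395 = 18P, so P = 77.50 and Y = 2140 − 11P = 1287.50.
Y = 1287.50 is below potential 1466; expectations adjust and SRAS shifts right until Y = 1466.
Long run: on the new AD curve, 1466 = 2140 − 11P gives P = 61.27.

Short run: P = 77.50, Y = 1287.50. Long run: P = 61.27.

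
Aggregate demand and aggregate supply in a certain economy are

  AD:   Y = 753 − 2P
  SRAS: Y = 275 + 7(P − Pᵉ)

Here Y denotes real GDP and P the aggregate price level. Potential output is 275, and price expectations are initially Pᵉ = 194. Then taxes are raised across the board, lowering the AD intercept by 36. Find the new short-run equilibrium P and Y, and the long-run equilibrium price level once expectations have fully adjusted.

AD shifts left: new AD is Y = 717 − 2P. With Pᵉ = 194, SRAS is Y = 7P − 1083.
Short run: 717 − 2P = 7P − 1083 gives 1800 = 9P, so P = 200 and Y = 717 − 2·200 = 317.
Y = 317 is above potential 275; expectations adjust and SRAS shifts left until Y = 275.
Long run: on the new AD curve, 275 = 717 − 2P gives P = 221.

Short run: P = 200, Y = 317. Long run: P = 221.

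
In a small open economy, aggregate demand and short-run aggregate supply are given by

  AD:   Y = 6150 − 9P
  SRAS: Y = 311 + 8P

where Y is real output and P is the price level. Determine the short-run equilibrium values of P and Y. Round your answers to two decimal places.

P = 343.47, Y = 3058.76

Set AD = SRAS: 6150 − 9P = 311 + 8P, so 5839 = 17P and P = 343.47.
Substituting into AD, Y = 6150 − 9P = 3058.76.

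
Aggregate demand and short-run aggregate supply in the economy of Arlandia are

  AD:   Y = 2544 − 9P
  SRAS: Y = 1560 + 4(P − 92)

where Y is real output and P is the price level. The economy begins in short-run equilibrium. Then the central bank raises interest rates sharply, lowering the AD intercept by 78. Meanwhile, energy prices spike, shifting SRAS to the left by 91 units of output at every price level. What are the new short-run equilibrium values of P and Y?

P = 105, Y = 1521

After both shocks: AD is Y = 2466 − 9P and SRAS is Y = 1101 + 4P.
Setting them equal: 1365 = 13P, so P = 105.
Y = 2466 − 9·105 = 1521.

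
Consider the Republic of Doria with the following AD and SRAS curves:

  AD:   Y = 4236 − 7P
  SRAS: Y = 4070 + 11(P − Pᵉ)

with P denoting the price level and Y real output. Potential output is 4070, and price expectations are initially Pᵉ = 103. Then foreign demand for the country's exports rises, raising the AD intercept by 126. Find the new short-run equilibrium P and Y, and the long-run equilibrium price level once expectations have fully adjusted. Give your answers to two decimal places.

AD shifts right: new AD is Y = 4362 − 7P. With Pᵉ = 103, SRAS is Y = 2937 + 11P.
Short run: 4362 − 7P = 2937 + 11P gives 1425 = 18P, so P = 79.17 and Y = 4362 − 7P = 3807.83.
Y = 3807.83 is below potential 4070; expectations adjust and SRAS shifts right until Y = 4070.
Long run: on the new AD curve, 4070 = 4362 − 7P gives P = 41.71.

Short run: P = 79.17, Y = 3807.83. Long run: P = 41.71.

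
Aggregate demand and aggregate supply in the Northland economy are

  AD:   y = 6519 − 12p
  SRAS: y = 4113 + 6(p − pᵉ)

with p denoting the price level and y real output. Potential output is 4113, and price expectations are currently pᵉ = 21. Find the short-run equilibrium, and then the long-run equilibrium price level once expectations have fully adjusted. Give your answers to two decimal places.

Short run: with pᵉ = 21, SRAS is y = 3987 + 6p. Setting AD = SRAS gives 2532 = 18p, so p = 140.67 and y = 6519 − 12p = 4831.00.
Output 4831.00 is above potential 4113, so over time expected prices rise and SRAS shifts left until y returns to 4113.
Long run: y = 4113 on the AD curve gives 4113 = 6519 − 12p, so p = 200.50.

Short run: p = 140.67, y = 4831.00. Long run: p = 200.50.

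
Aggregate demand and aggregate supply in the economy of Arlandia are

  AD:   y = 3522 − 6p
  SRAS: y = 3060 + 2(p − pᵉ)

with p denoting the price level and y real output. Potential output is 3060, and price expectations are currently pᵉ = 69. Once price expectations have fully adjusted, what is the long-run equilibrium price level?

Long-run p = 77

Short run: with pᵉ = 69, SRAS is y = 2922 + 2p. Setting AD = SRAS gives 600 = 8p, so p = 75 and y = 3522 − 6·75 = 3072.
Output 3072 is above potential 3060, so over time expected prices rise and SRAS shifts left until y returns to 3060.
Long run: y = 3060 on the AD curve gives 3060 = 3522 − 6p, so p = 77.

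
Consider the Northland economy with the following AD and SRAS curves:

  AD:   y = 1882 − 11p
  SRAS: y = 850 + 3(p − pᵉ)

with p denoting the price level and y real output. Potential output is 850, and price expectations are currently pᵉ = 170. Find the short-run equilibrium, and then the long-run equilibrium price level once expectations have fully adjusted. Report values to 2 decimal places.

Short run: p = 110.14, y = 670.43. Long run: p = 93.82.

Short run: with pᵉ = 170, SRAS is y = 340 + 3p. Setting AD = SRAS gives 1542 = 14p, so p = 110.14 and y = 1882 − 11p = 670.43.
Output 670.43 is below potential 850, so over time expected prices fall and SRAS shifts right until y returns to 850.
Long run: y = 850 on the AD curve gives 850 = 1882 − 11p, so p = 93.82.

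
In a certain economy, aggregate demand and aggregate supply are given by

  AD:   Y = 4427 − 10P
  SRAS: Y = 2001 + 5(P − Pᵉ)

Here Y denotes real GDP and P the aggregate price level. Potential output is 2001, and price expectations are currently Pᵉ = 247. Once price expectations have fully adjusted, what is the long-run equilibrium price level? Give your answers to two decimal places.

Short run: with Pᵉ = 247, SRAS is Y = 766 + 5P. Setting AD = SRAS gives 3661 = 15P, so P = 244.07 and Y = 4427 − 10P = 1986.33.
Output 1986.33 is below potential 2001, so over time expected prices fall and SRAS shifts right until Y returns to 2001.
Long run: Y = 2001 on the AD curve gives 2001 = 4427 − 10P, so P = 242.60.

Long-run P = 242.60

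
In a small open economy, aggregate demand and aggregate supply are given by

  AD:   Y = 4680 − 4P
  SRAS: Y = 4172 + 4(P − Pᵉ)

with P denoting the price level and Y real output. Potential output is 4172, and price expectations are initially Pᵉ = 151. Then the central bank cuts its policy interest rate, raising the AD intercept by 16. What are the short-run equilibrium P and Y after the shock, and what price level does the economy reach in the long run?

AD shifts right: new AD is Y = 4696 − 4P. With Pᵉ = 151, SRAS is Y = 3568 + 4P.
Short run: 4696 − 4P = 3568 + 4P gives 1128 = 8P, so P = 141 and Y = 4696 − 4·141 = 4132.
Y = 4132 is below potential 4172; expectations adjust and SRAS shifts right until Y = 4172.
Long run: on the new AD curve, 4172 = 4696 − 4P gives P = 131.

Short run: P = 141, Y = 4132. Long run: P = 131.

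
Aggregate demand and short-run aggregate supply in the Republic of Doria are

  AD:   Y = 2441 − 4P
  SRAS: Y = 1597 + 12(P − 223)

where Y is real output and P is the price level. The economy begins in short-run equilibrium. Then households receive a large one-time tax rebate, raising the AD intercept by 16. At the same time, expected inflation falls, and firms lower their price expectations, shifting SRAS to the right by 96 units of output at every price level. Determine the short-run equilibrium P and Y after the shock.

After both shocks: AD is Y = 2457 − 4P and SRAS is Y = 12P − 983.
Setting them equal: 3440 = 16P, so P = 215.
Y = 2457 − 4·215 = 1597.

P = 215, Y = 1597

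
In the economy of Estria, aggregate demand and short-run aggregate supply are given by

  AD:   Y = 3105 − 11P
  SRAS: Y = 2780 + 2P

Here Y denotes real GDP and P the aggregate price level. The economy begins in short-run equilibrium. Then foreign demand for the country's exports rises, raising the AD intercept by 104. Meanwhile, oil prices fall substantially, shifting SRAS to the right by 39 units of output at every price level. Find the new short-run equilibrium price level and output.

After both shocks: AD is Y = 3209 − 11P and SRAS is Y = 2819 + 2P.
Setting them equal: 390 = 13P, so P = 30.
Y = 3209 − 11·30 = 2879.

P = 30, Y = 2879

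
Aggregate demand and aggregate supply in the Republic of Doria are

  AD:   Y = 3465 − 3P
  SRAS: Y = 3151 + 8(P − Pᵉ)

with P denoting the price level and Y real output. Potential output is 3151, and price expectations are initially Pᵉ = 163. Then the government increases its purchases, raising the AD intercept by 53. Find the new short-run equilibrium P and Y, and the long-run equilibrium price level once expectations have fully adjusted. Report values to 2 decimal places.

AD shifts right: new AD is Y = 3518 − 3P. With Pᵉ = 163, SRAS is Y = 1847 + 8P.
Short run: 3518 − 3P = 1847 + 8P gives 1671 = 11P, so P = 151.91 and Y = 3518 − 3P = 3062.27.
Y = 3062.27 is below potential 3151; expectations adjust and SRAS shifts right until Y = 3151.
Long run: on the new AD curve, 3151 = 3518 − 3P gives P = 122.33.

Short run: P = 151.91, Y = 3062.27. Long run: P = 122.33.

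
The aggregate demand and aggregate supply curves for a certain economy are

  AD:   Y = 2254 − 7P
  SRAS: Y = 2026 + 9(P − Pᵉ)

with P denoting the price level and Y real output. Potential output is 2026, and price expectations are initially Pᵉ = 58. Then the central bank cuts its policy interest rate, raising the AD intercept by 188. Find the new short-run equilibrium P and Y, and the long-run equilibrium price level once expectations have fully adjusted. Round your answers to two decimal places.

Short run: P = 58.63, Y = 2031.63. Long run: P = 59.43.

AD shifts right: new AD is Y = 2442 − 7P. With Pᵉ = 58, SRAS is Y = 1504 + 9P.
Short run: 2442 − 7P = 1504 + 9P gives 938 = 16P, so P = 58.63 and Y = 2442 − 7P = 2031.63.
Y = 2031.63 is above potential 2026; expectations adjust and SRAS shifts left until Y = 2026.
Long run: on the new AD curve, 2026 = 2442 − 7P gives P = 59.43.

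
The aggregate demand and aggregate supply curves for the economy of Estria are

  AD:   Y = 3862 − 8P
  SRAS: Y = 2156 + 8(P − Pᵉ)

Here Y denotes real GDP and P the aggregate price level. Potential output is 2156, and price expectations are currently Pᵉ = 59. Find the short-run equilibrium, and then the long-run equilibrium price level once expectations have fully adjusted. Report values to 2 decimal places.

Short run: with Pᵉ = 59, SRAS is Y = 1684 + 8P. Setting AD = SRAS gives 2178 = 16P, so P = 136.13 and Y = 3862 − 8P = 2773.00.
Output 2773.00 is above potential 2156, so over time expected prices rise and SRAS shifts left until Y returns to 2156.
Long run: Y = 2156 on the AD curve gives 2156 = 3862 − 8P, so P = 213.25.

Short run: P = 136.13, Y = 2773.00. Long run: P = 213.25.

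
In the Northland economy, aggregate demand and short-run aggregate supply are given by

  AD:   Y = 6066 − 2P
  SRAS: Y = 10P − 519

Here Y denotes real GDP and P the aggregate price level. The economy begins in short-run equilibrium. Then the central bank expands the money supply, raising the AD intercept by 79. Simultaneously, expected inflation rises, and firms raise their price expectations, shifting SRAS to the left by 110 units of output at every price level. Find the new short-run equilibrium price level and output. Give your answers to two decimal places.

After both shocks: AD is Y = 6145 − 2P and SRAS is Y = 10P − 629.
Setting them equal: 6774 = 12P, so P = 564.50.
Substituting into AD, Y = 5016.00.

P = 564.50, Y = 5016.00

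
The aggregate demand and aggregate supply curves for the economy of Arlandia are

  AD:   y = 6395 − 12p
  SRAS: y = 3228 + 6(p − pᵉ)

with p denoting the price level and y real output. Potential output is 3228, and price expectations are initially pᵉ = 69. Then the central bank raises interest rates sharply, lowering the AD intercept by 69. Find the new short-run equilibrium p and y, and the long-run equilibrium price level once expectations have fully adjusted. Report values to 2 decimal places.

Short run: p = 195.11, y = 3984.67. Long run: p = 258.17.

AD shifts left: new AD is y = 6326 − 12p. With pᵉ = 69, SRAS is y = 2814 + 6p.
Short run: 6326 − 12p = 2814 + 6p gives 3512 = 18p, so p = 195.11 and y = 6326 − 12p = 3984.67.
y = 3984.67 is above potential 3228; expectations adjust and SRAS shifts left until y = 3228.
Long run: on the new AD curve, 3228 = 6326 − 12p gives p = 258.17.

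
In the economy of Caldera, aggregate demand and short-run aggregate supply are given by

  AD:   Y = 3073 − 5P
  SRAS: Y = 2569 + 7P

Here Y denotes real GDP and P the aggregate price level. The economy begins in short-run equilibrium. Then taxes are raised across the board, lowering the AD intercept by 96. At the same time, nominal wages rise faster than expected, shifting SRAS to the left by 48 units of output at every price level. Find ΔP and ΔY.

ΔP = -4, ΔY = -76

After both shocks: AD is Y = 2977 − 5P and SRAS is Y = 2521 + 7P.
Setting them equal: 456 = 12P, so P = 38.
Y = 2977 − 5·38 = 2787.
Initially P = 42, Y = 2863, so ΔP = -4 and ΔY = -76.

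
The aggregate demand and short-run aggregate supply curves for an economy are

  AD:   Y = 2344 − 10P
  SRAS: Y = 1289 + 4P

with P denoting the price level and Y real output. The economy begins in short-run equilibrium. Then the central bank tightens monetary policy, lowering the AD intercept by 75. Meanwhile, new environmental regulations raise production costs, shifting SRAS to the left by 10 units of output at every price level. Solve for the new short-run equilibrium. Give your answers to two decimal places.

P = 70.71, Y = 1561.86

After both shocks: AD is Y = 2269 − 10P and SRAS is Y = 1279 + 4P.
Setting them equal: 990 = 14P, so P = 70.71.
Substituting into AD, Y = 1561.86.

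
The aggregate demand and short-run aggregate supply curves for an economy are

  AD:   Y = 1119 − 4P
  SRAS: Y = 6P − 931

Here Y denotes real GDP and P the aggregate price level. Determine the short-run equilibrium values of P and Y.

Set AD = SRAS: 1119 − 4P = 6P − 931, so 2050 = 10P and P = 205.
Then Y = 1119 − 4·205 = 299.

P = 205, Y = 299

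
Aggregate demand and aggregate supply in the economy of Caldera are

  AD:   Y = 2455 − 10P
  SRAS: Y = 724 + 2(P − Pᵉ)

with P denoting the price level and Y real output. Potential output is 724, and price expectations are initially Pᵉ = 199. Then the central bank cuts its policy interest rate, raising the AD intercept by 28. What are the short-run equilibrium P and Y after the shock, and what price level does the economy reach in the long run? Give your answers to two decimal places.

AD shifts right: new AD is Y = 2483 − 10P. With Pᵉ = 199, SRAS is Y = 326 + 2P.
Short run: 2483 − 10P = 326 + 2P gives 2157 = 12P, so P = 179.75 and Y = 2483 − 10P = 685.50.
Y = 685.50 is below potential 724; expectations adjust and SRAS shifts right until Y = 724.
Long run: on the new AD curve, 724 = 2483 − 10P gives P = 175.90.

Short run: P = 179.75, Y = 685.50. Long run: P = 175.90.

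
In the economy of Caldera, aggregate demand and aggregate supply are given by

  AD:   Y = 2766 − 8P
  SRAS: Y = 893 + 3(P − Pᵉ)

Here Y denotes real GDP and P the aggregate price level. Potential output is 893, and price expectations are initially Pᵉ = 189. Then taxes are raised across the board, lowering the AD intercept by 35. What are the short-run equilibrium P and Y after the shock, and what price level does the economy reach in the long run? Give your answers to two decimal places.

AD shifts left: new AD is Y = 2731 − 8P. With Pᵉ = 189, SRAS is Y = 326 + 3P.
Short run: 2731 − 8P = 326 + 3P gives 2405 = 11P, so P = 218.64 and Y = 2731 − 8P = 981.91.
Y = 981.91 is above potential 893; expectations adjust and SRAS shifts left until Y = 893.
Long run: on the new AD curve, 893 = 2731 − 8P gives P = 229.75.

Short run: P = 218.64, Y = 981.91. Long run: P = 229.75.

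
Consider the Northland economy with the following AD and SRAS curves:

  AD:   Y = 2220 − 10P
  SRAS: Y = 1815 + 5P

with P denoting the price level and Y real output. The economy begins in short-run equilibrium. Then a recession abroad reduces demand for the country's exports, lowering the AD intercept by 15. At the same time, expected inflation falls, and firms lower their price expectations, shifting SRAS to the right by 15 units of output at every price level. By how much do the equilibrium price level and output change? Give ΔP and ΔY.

After both shocks: AD is Y = 2205 − 10P and SRAS is Y = 1830 + 5P.
Setting them equal: 375 = 15P, so P = 25.
Y = 2205 − 10·25 = 1955.
Initially P = 27, Y = 1950, so ΔP = -2 and ΔY = +5.

ΔP = -2, ΔY = +5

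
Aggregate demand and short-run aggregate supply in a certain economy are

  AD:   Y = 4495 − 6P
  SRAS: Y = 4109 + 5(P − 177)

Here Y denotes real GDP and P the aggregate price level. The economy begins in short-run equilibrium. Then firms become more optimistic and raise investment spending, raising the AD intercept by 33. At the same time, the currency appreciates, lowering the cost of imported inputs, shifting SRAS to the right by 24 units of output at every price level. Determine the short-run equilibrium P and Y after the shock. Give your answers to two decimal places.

P = 116.36, Y = 3829.82

After both shocks: AD is Y = 4528 − 6P and SRAS is Y = 3248 + 5P.
Setting them equal: 1280 = 11P, so P = 116.36.
Substituting into AD, Y = 3829.82.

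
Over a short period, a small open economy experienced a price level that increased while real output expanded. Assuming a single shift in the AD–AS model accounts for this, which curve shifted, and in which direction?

P rose and Y rose. An AD shift moves P and Y in the same direction; an SRAS shift moves them in opposite directions.
Here P and Y moved in the same direction, so the AD curve shifted.
Since Y rose, AD shifted right.

AD shifted right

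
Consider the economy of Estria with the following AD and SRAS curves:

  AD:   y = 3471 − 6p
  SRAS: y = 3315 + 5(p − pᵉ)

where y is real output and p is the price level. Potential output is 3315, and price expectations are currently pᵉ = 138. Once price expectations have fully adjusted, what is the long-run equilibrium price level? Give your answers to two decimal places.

Long-run p = 26.00

Short run: with pᵉ = 138, SRAS is y = 2625 + 5p. Setting AD = SRAS gives 846 = 11p, so p = 76.91 and y = 3471 − 6p = 3009.55.
Output 3009.55 is below potential 3315, so over time expected prices fall and SRAS shifts right until y returns to 3315.
Long run: y = 3315 on the AD curve gives 3315 = 3471 − 6p, so p = 26.00.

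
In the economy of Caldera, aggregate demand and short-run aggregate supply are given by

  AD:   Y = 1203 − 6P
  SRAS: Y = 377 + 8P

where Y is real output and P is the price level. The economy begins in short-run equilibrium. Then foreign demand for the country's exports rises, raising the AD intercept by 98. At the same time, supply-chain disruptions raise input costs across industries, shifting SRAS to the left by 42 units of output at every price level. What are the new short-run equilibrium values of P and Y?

P = 69, Y = 887

After both shocks: AD is Y = 1301 − 6P and SRAS is Y = 335 + 8P.
Setting them equal: 966 = 14P, so P = 69.
Y = 1301 − 6·69 = 887.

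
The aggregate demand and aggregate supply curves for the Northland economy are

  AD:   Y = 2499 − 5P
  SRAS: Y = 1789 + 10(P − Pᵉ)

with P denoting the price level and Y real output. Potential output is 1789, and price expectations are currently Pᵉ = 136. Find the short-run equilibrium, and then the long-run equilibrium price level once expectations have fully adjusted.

Short run: with Pᵉ = 136, SRAS is Y = 429 + 10P. Setting AD = SRAS gives 2070 = 15P, so P = 138 and Y = 2499 − 5·138 = 1809.
Output 1809 is above potential 1789, so over time expected prices rise and SRAS shifts left until Y returns to 1789.
Long run: Y = 1789 on the AD curve gives 1789 = 2499 − 5P, so P = 142.

Short run: P = 138, Y = 1809. Long run: P = 142.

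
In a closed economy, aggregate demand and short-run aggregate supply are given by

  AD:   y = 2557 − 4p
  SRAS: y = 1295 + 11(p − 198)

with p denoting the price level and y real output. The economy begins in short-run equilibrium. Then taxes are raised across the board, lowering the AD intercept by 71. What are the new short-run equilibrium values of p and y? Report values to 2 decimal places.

p = 224.60, y = 1587.60

This is a negative demand shock: AD shifts left.
New AD: y = 2486 − 4p.
SRAS can be written y = 11p − 883.
Set AD = SRAS: 2486 − 4p = 11p − 883, so 3369 = 15p and p = 224.60.
Substituting into AD, y = 1587.60.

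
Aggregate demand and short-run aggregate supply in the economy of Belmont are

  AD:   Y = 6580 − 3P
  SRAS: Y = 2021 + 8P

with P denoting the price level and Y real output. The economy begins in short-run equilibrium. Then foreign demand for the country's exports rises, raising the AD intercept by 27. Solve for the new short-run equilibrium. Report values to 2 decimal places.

This is a positive demand shock: AD shifts right.
New AD: Y = 6607 − 3P.
Set AD = SRAS: 6607 − 3P = 2021 + 8P, so 4586 = 11P and P = 416.91.
Substituting into AD, Y = 5356.27.

P = 416.91, Y = 5356.27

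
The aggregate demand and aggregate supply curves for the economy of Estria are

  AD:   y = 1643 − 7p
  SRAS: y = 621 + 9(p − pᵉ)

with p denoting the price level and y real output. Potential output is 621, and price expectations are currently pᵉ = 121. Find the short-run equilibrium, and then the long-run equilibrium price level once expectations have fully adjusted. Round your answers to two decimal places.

Short run: p = 131.94, y = 719.44. Long run: p = 146.00.

Short run: with pᵉ = 121, SRAS is y = 9p − 468. Setting AD = SRAS gives 2111 = 16p, so p = 131.94 and y = 1643 − 7p = 719.44.
Output 719.44 is above potential 621, so over time expected prices rise and SRAS shifts left until y returns to 621.
Long run: y = 621 on the AD curve gives 621 = 1643 − 7p, so p = 146.00.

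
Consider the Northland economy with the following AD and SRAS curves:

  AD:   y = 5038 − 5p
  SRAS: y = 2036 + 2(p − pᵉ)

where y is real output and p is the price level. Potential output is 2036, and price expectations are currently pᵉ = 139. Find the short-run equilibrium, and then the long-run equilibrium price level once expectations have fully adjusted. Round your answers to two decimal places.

Short run: with pᵉ = 139, SRAS is y = 1758 + 2p. Setting AD = SRAS gives 3280 = 7p, so p = 468.57 and y = 5038 − 5p = 2695.14.
Output 2695.14 is above potential 2036, so over time expected prices rise and SRAS shifts left until y returns to 2036.
Long run: y = 2036 on the AD curve gives 2036 = 5038 − 5p, so p = 600.40.

Short run: p = 468.57, y = 2695.14. Long run: p = 600.40.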